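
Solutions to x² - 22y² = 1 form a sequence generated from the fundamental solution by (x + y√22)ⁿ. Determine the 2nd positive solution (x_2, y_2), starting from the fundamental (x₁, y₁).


Step 1: Find the fundamental solution (x₁, y₁) of x² - 22y² = 1.
  Expand √22 as a continued fraction. a₀ = ⌊√22⌋ = 4; iterate m_{k+1} = d_k·a_k − m_k, d_{k+1} = (22 − m_{k+1}²)/d_k, a_{k+1} = ⌊(a₀ + m_{k+1})/d_{k+1}⌋ (starting m₀ = 0, d₀ = 1), with convergents p_k = a_k·p_{k-1} + p_{k-2}, q_k = a_k·q_{k-1} + q_{k-2} (p₋₁ = 1, q₋₁ = 0):
  k = 0: a₀ = 4; p₀/q₀ = 4/1; p₀² − 22·q₀² = 16 − 22 = -6.
  k = 1: m = 4, d = 6, a = ⌊(4 + 4)/6⌋ = 1; p/q = (1·4 + 1)/(1·1 + 0) = 5/1; p² − 22·q² = 25 − 22 = 3.
  k = 2: m = 2, d = 3, a = ⌊(4 + 2)/3⌋ = 2; p/q = (2·5 + 4)/(2·1 + 1) = 14/3; p² − 22·q² = 196 − 198 = -2.
  k = 3: m = 4, d = 2, a = ⌊(4 + 4)/2⌋ = 4; p/q = (4·14 + 5)/(4·3 + 1) = 61/13; p² − 22·q² = 3721 − 3718 = 3.
  k = 4: m = 4, d = 3, a = ⌊(4 + 4)/3⌋ = 2; p/q = (2·61 + 14)/(2·13 + 3) = 136/29; p² − 22·q² = 18496 − 18502 = -6.
  k = 5: m = 2, d = 6, a = ⌊(4 + 2)/6⌋ = 1; p/q = (1·136 + 61)/(1·29 + 13) = 197/42; p² − 22·q² = 38809 − 38808 = 1.
  The first convergent with p² − 22·q² = 1 gives the fundamental solution (x₁, y₁) = (197, 42).
Step 2: Apply the recurrence (x_{n+1}, y_{n+1}) = (x₁x_n + 22y₁y_n, x₁y_n + y₁x_n) repeatedly.
  From (x_1, y_1) = (197, 42): x_2 = 197·197 + 22·42·42 = 77617; y_2 = 197·42 + 42·197 = 16548.
Step 3: Verify x_2² - 22·y_2² = 6024398689 - 6024398688 = 1 (should be 1). ✓

(x_1, y_1) = (197, 42); (x_2, y_2) = (77617, 16548).


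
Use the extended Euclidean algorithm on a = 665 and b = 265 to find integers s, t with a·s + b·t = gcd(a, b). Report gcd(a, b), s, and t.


Euclidean algorithm on (665, 265) — divide until remainder is 0:
  665 = 2 · 265 + 135
  265 = 1 · 135 + 130
  135 = 1 · 130 + 5
  130 = 26 · 5 + 0
gcd(665, 265) = 5.
Track Bezout coefficients alongside the remainders: start with r₀ = 665 = a·1 + b·0 (s = 1, t = 0) and r₁ = 265 = a·0 + b·1 (s = 0, t = 1); each new remainder r_{k+1} = r_{k-1} − q_k·r_k inherits s_{k+1} = s_{k-1} − q_k·s_k, t_{k+1} = t_{k-1} − q_k·t_k, so r_k = a·s_k + b·t_k at every step:
  q = 2: r = 135, s = 1 − 2·0 = 1, t = 0 − 2·1 = -2  (check: 665·1 + 265·(-2) = 135)
  q = 1: r = 130, s = 0 − 1·1 = -1, t = 1 − 1·(-2) = 3  (check: 665·(-1) + 265·3 = 130)
  q = 1: r = 5, s = 1 − 1·(-1) = 2, t = -2 − 1·3 = -5  (check: 665·2 + 265·(-5) = 5)
The row with r = 5 (the gcd) gives the Bezout coefficients s = 2, t = -5.
Result: 665 · (2) + 265 · (-5) = 5.

gcd(665, 265) = 5; s = 2, t = -5 (check: 665·2 + 265·(-5) = 5).


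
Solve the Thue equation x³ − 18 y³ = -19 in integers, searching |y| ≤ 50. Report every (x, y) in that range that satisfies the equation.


The equation is x³ - 18y³ = -19. For fixed y, x³ = 18·y³ − 19, so a solution requires the RHS to be a perfect cube.
Strategy: iterate y from -50 to 50, compute RHS = 18·y³ − 19, and check whether it is a (positive or negative) perfect cube.
Check small values of y:
  y = 0: RHS = -19 is not a perfect cube.
  y = 1: RHS = -1 = (-1)³ ⇒ x = -1 works.
  y = -1: RHS = -37 is not a perfect cube.
  y = 2: RHS = 125 = (5)³ ⇒ x = 5 works.
  y = -2: RHS = -163 is not a perfect cube.
  y = 3: RHS = 467 is not a perfect cube.
  y = -3: RHS = -505 is not a perfect cube.
Continuing the search up to |y| = 50 finds no further solutions beyond those listed.
Collected solutions: (-1, 1), (5, 2).

Solutions (with |y| ≤ 50): (-1, 1), (5, 2).


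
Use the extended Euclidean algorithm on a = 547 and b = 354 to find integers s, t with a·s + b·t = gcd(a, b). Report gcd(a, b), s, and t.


Euclidean algorithm on (547, 354) — divide until remainder is 0:
  547 = 1 · 354 + 193
  354 = 1 · 193 + 161
  193 = 1 · 161 + 32
  161 = 5 · 32 + 1
  32 = 32 · 1 + 0
gcd(547, 354) = 1.
Track Bezout coefficients alongside the remainders: start with r₀ = 547 = a·1 + b·0 (s = 1, t = 0) and r₁ = 354 = a·0 + b·1 (s = 0, t = 1); each new remainder r_{k+1} = r_{k-1} − q_k·r_k inherits s_{k+1} = s_{k-1} − q_k·s_k, t_{k+1} = t_{k-1} − q_k·t_k, so r_k = a·s_k + b·t_k at every step:
  q = 1: r = 193, s = 1 − 1·0 = 1, t = 0 − 1·1 = -1  (check: 547·1 + 354·(-1) = 193)
  q = 1: r = 161, s = 0 − 1·1 = -1, t = 1 − 1·(-1) = 2  (check: 547·(-1) + 354·2 = 161)
  q = 1: r = 32, s = 1 − 1·(-1) = 2, t = -1 − 1·2 = -3  (check: 547·2 + 354·(-3) = 32)
  q = 5: r = 1, s = -1 − 5·2 = -11, t = 2 − 5·(-3) = 17  (check: 547·(-11) + 354·17 = 1)
The row with r = 1 (the gcd) gives the Bezout coefficients s = -11, t = 17.
Result: 547 · (-11) + 354 · (17) = 1.

gcd(547, 354) = 1; s = -11, t = 17 (check: 547·(-11) + 354·17 = 1).


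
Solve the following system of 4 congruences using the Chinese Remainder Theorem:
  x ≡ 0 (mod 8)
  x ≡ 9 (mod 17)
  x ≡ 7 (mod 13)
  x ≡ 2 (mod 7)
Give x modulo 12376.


Product of moduli M = 8 · 17 · 13 · 7 = 12376.
Merge one congruence at a time:
  Start: x ≡ 0 (mod 8).
  Combine with x ≡ 9 (mod 17); new modulus lcm = 136.
    Write x = 0 + 8·t and substitute into x ≡ 9 (mod 17): 8·t ≡ 9 − 0 = 9 (mod 17).
    The inverse of 8 mod 17 is 15 (since 8·15 = 120 = 7·17 + 1), so t ≡ 15·9 = 135 ≡ 16 (mod 17).
    Then x = 0 + 8·16 = 128, valid modulo lcm(8, 17) = 136: x ≡ 128 (mod 136).
  Combine with x ≡ 7 (mod 13); new modulus lcm = 1768.
    Write x = 128 + 136·t and substitute into x ≡ 7 (mod 13): 136·t ≡ 7 − 128 = -121 (mod 13).
    Reduce coefficients mod 13: 6·t ≡ 9 (mod 13).
    The inverse of 6 mod 13 is 11 (since 6·11 = 66 = 5·13 + 1), so t ≡ 11·9 = 99 ≡ 8 (mod 13).
    Then x = 128 + 136·8 = 1216, valid modulo lcm(136, 13) = 1768: x ≡ 1216 (mod 1768).
  Combine with x ≡ 2 (mod 7); new modulus lcm = 12376.
    Write x = 1216 + 1768·t and substitute into x ≡ 2 (mod 7): 1768·t ≡ 2 − 1216 = -1214 (mod 7).
    Reduce coefficients mod 7: 4·t ≡ 4 (mod 7).
    The inverse of 4 mod 7 is 2 (since 4·2 = 8 = 1·7 + 1), so t ≡ 2·4 = 8 ≡ 1 (mod 7).
    Then x = 1216 + 1768·1 = 2984, valid modulo lcm(1768, 7) = 12376: x ≡ 2984 (mod 12376).
Verify against each original: 2984 mod 8 = 0, 2984 mod 17 = 9, 2984 mod 13 = 7, 2984 mod 7 = 2.

x ≡ 2984 (mod 12376).


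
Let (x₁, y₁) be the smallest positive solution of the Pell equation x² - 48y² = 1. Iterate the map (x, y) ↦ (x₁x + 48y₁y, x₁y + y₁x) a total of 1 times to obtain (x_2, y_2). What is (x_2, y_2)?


Step 1: Find the fundamental solution (x₁, y₁) of x² - 48y² = 1.
  Expand √48 as a continued fraction. a₀ = ⌊√48⌋ = 6; iterate m_{k+1} = d_k·a_k − m_k, d_{k+1} = (48 − m_{k+1}²)/d_k, a_{k+1} = ⌊(a₀ + m_{k+1})/d_{k+1}⌋ (starting m₀ = 0, d₀ = 1), with convergents p_k = a_k·p_{k-1} + p_{k-2}, q_k = a_k·q_{k-1} + q_{k-2} (p₋₁ = 1, q₋₁ = 0):
  k = 0: a₀ = 6; p₀/q₀ = 6/1; p₀² − 48·q₀² = 36 − 48 = -12.
  k = 1: m = 6, d = 12, a = ⌊(6 + 6)/12⌋ = 1; p/q = (1·6 + 1)/(1·1 + 0) = 7/1; p² − 48·q² = 49 − 48 = 1.
  The first convergent with p² − 48·q² = 1 gives the fundamental solution (x₁, y₁) = (7, 1).
Step 2: Apply the recurrence (x_{n+1}, y_{n+1}) = (x₁x_n + 48y₁y_n, x₁y_n + y₁x_n) repeatedly.
  From (x_1, y_1) = (7, 1): x_2 = 7·7 + 48·1·1 = 97; y_2 = 7·1 + 1·7 = 14.
Step 3: Verify x_2² - 48·y_2² = 9409 - 9408 = 1 (should be 1). ✓

(x_1, y_1) = (7, 1); (x_2, y_2) = (97, 14).


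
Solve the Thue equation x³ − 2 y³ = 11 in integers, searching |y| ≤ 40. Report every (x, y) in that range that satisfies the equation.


The equation is x³ - 2y³ = 11. For fixed y, x³ = 2·y³ + 11, so a solution requires the RHS to be a perfect cube.
Strategy: iterate y from -40 to 40, compute RHS = 2·y³ + 11, and check whether it is a (positive or negative) perfect cube.
Check small values of y:
  y = 0: RHS = 11 is not a perfect cube.
  y = 1: RHS = 13 is not a perfect cube.
  y = -1: RHS = 9 is not a perfect cube.
  y = 2: RHS = 27 = (3)³ ⇒ x = 3 works.
  y = -2: RHS = -5 is not a perfect cube.
  y = 3: RHS = 65 is not a perfect cube.
  y = -3: RHS = -43 is not a perfect cube.
Continuing the search up to |y| = 40 finds no further solutions beyond those listed.
Collected solutions: (3, 2).

Solutions (with |y| ≤ 40): (3, 2).


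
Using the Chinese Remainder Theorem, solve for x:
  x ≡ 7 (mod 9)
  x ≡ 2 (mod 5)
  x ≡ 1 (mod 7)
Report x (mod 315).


Moduli 9, 5, 7 are pairwise coprime; by CRT there is a unique solution modulo M = 9 · 5 · 7 = 315.
Solve pairwise, accumulating the modulus:
  Start with x ≡ 7 (mod 9).
  Combine with x ≡ 2 (mod 5): since gcd(9, 5) = 1, we get a unique residue mod 45.
    Write x = 7 + 9·t and substitute into x ≡ 2 (mod 5): 9·t ≡ 2 − 7 = -5 (mod 5).
    Reduce coefficients mod 5: 4·t ≡ 0 (mod 5).
    The inverse of 4 mod 5 is 4 (since 4·4 = 16 = 3·5 + 1), so t ≡ 4·0 = 0 ≡ 0 (mod 5).
    Then x = 7 + 9·0 = 7, valid modulo lcm(9, 5) = 45: x ≡ 7 (mod 45).
  Combine with x ≡ 1 (mod 7): since gcd(45, 7) = 1, we get a unique residue mod 315.
    Write x = 7 + 45·t and substitute into x ≡ 1 (mod 7): 45·t ≡ 1 − 7 = -6 (mod 7).
    Reduce coefficients mod 7: 3·t ≡ 1 (mod 7).
    The inverse of 3 mod 7 is 5 (since 3·5 = 15 = 2·7 + 1), so t ≡ 5·1 = 5 ≡ 5 (mod 7).
    Then x = 7 + 45·5 = 232, valid modulo lcm(45, 7) = 315: x ≡ 232 (mod 315).
Verify: 232 mod 9 = 7 ✓, 232 mod 5 = 2 ✓, 232 mod 7 = 1 ✓.

x ≡ 232 (mod 315).


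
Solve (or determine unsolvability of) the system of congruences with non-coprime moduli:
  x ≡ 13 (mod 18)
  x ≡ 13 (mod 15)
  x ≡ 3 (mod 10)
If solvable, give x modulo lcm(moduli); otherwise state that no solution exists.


Moduli 18, 15, 10 are not pairwise coprime, so CRT works modulo lcm(m_i) when all pairwise compatibility conditions hold.
Pairwise compatibility: gcd(m_i, m_j) must divide a_i - a_j for every pair.
Merge one congruence at a time:
  Start: x ≡ 13 (mod 18).
  Combine with x ≡ 13 (mod 15): gcd(18, 15) = 3; 13 - 13 = 0, which IS divisible by 3, so compatible.
    Write x = 13 + 18·t and substitute into x ≡ 13 (mod 15): 18·t ≡ 13 − 13 = 0 (mod 15).
    Divide the congruence (and modulus) by g = 3: 6·t ≡ 0 (mod 5).
    Reduce coefficients mod 5: 1·t ≡ 0 (mod 5).
    So t ≡ 0 (mod 5).
    Then x = 13 + 18·0 = 13, valid modulo lcm(18, 15) = 90: x ≡ 13 (mod 90).
  Combine with x ≡ 3 (mod 10): gcd(90, 10) = 10; 3 - 13 = -10, which IS divisible by 10, so compatible.
    Write x = 13 + 90·t and substitute into x ≡ 3 (mod 10): 90·t ≡ 3 − 13 = -10 (mod 10).
    Divide the congruence (and modulus) by g = 10: 9·t ≡ -1 (mod 1).
    Modulo 1 every t works; take t = 0.
    Then x = 13 + 90·0 = 13, valid modulo lcm(90, 10) = 90: x ≡ 13 (mod 90).
Verify: 13 mod 18 = 13, 13 mod 15 = 13, 13 mod 10 = 3.

x ≡ 13 (mod 90).


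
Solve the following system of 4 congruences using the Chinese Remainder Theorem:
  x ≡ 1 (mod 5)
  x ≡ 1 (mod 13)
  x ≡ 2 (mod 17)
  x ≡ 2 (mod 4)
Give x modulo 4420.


Product of moduli M = 5 · 13 · 17 · 4 = 4420.
Merge one congruence at a time:
  Start: x ≡ 1 (mod 5).
  Combine with x ≡ 1 (mod 13); new modulus lcm = 65.
    Write x = 1 + 5·t and substitute into x ≡ 1 (mod 13): 5·t ≡ 1 − 1 = 0 (mod 13).
    The inverse of 5 mod 13 is 8 (since 5·8 = 40 = 3·13 + 1), so t ≡ 8·0 = 0 ≡ 0 (mod 13).
    Then x = 1 + 5·0 = 1, valid modulo lcm(5, 13) = 65: x ≡ 1 (mod 65).
  Combine with x ≡ 2 (mod 17); new modulus lcm = 1105.
    Write x = 1 + 65·t and substitute into x ≡ 2 (mod 17): 65·t ≡ 2 − 1 = 1 (mod 17).
    Reduce coefficients mod 17: 14·t ≡ 1 (mod 17).
    The inverse of 14 mod 17 is 11 (since 14·11 = 154 = 9·17 + 1), so t ≡ 11·1 = 11 ≡ 11 (mod 17).
    Then x = 1 + 65·11 = 716, valid modulo lcm(65, 17) = 1105: x ≡ 716 (mod 1105).
  Combine with x ≡ 2 (mod 4); new modulus lcm = 4420.
    Write x = 716 + 1105·t and substitute into x ≡ 2 (mod 4): 1105·t ≡ 2 − 716 = -714 (mod 4).
    Reduce coefficients mod 4: 1·t ≡ 2 (mod 4).
    So t ≡ 2 (mod 4).
    Then x = 716 + 1105·2 = 2926, valid modulo lcm(1105, 4) = 4420: x ≡ 2926 (mod 4420).
Verify against each original: 2926 mod 5 = 1, 2926 mod 13 = 1, 2926 mod 17 = 2, 2926 mod 4 = 2.

x ≡ 2926 (mod 4420).


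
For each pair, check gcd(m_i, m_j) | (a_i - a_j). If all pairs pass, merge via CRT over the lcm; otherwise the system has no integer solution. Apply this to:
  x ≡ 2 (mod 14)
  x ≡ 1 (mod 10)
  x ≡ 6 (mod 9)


Moduli 14, 10, 9 are not pairwise coprime, so CRT works modulo lcm(m_i) when all pairwise compatibility conditions hold.
Pairwise compatibility: gcd(m_i, m_j) must divide a_i - a_j for every pair.
Merge one congruence at a time:
  Start: x ≡ 2 (mod 14).
  Combine with x ≡ 1 (mod 10): gcd(14, 10) = 2, and 1 - 2 = -1 is NOT divisible by 2.
    ⇒ system is inconsistent (no integer solution).

No solution (the system is inconsistent).


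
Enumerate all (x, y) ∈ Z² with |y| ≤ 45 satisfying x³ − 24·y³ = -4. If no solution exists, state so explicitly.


The equation is x³ - 24y³ = -4. For fixed y, x³ = 24·y³ − 4, so a solution requires the RHS to be a perfect cube.
Strategy: iterate y from -45 to 45, compute RHS = 24·y³ − 4, and check whether it is a (positive or negative) perfect cube.
Check small values of y:
  y = 0: RHS = -4 is not a perfect cube.
  y = 1: RHS = 20 is not a perfect cube.
  y = -1: RHS = -28 is not a perfect cube.
  y = 2: RHS = 188 is not a perfect cube.
  y = -2: RHS = -196 is not a perfect cube.
  y = 3: RHS = 644 is not a perfect cube.
  y = -3: RHS = -652 is not a perfect cube.
Continuing the search up to |y| = 45 finds no solutions either.
No (x, y) in the scanned range satisfies the equation.

No integer solutions with |y| ≤ 45.


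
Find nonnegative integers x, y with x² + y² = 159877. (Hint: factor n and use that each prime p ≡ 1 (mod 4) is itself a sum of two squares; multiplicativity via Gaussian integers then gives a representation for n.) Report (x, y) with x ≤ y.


Step 1: Factor n = 159877 = 29 · 37 · 149.
Step 2: Check the mod-4 condition on each prime factor: 29 ≡ 1 (mod 4), exponent 1; 37 ≡ 1 (mod 4), exponent 1; 149 ≡ 1 (mod 4), exponent 1.
All primes ≡ 3 (mod 4) appear to even exponent (or don't appear), so by the two-squares theorem n IS expressible as a sum of two squares.
Step 3: Build a representation. Here n = 29 · 37 · 149 is a product of primes ≡ 1 (mod 4). Each prime p ≡ 1 (mod 4) is itself a sum of two squares; find a² by testing p − a² for a perfect square:
  29: 29 − 1² = 28, 29 − 2² = 25 = 5² ⇒ 29 = 2² + 5².
  37: 37 − 1² = 36 = 6² ⇒ 37 = 1² + 6².
  149: 149 − 1² = 148, 149 − 2² = 145, 149 − 3² = 140, 149 − 4² = 133, 149 − 5² = 124, 149 − 6² = 113, 149 − 7² = 100 = 10² ⇒ 149 = 7² + 10².
  Combine using the Brahmagupta–Fibonacci identity (a² + b²)(c² + d²) = (ac − bd)² + (ad + bc)² = (ac + bd)² + (ad − bc)²:
  29 · 37 = 1073: from (2² + 5²)(1² + 6²), take (2·1 − 5·6, 2·6 + 5·1) = (2 − 30, 12 + 5) = (-28, 17); dropping signs (only squares matter) gives (28, 17); check 28² + 17² = 784 + 289 = 1073 ✓.
  1073 · 149 = 159877: from (28² + 17²)(7² + 10²), take (28·7 − 17·10, 28·10 + 17·7) = (196 − 170, 280 + 119) = (26, 399); check 26² + 399² = 676 + 159201 = 159877 ✓.
Step 4: Order so x ≤ y and verify: 26² + 399² = 676 + 159201 = 159877 = n. ✓

n = 159877 = 26² + 399² (one valid representation with x ≤ y).


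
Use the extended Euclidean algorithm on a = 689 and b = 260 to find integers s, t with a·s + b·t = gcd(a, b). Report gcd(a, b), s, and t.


Euclidean algorithm on (689, 260) — divide until remainder is 0:
  689 = 2 · 260 + 169
  260 = 1 · 169 + 91
  169 = 1 · 91 + 78
  91 = 1 · 78 + 13
  78 = 6 · 13 + 0
gcd(689, 260) = 13.
Track Bezout coefficients alongside the remainders: start with r₀ = 689 = a·1 + b·0 (s = 1, t = 0) and r₁ = 260 = a·0 + b·1 (s = 0, t = 1); each new remainder r_{k+1} = r_{k-1} − q_k·r_k inherits s_{k+1} = s_{k-1} − q_k·s_k, t_{k+1} = t_{k-1} − q_k·t_k, so r_k = a·s_k + b·t_k at every step:
  q = 2: r = 169, s = 1 − 2·0 = 1, t = 0 − 2·1 = -2  (check: 689·1 + 260·(-2) = 169)
  q = 1: r = 91, s = 0 − 1·1 = -1, t = 1 − 1·(-2) = 3  (check: 689·(-1) + 260·3 = 91)
  q = 1: r = 78, s = 1 − 1·(-1) = 2, t = -2 − 1·3 = -5  (check: 689·2 + 260·(-5) = 78)
  q = 1: r = 13, s = -1 − 1·2 = -3, t = 3 − 1·(-5) = 8  (check: 689·(-3) + 260·8 = 13)
The row with r = 13 (the gcd) gives the Bezout coefficients s = -3, t = 8.
Result: 689 · (-3) + 260 · (8) = 13.

gcd(689, 260) = 13; s = -3, t = 8 (check: 689·(-3) + 260·8 = 13).


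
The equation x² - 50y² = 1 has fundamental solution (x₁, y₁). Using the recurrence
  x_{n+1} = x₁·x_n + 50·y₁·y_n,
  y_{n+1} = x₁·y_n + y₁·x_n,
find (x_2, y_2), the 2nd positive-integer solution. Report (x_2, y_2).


Step 1: Find the fundamental solution (x₁, y₁) of x² - 50y² = 1.
  Expand √50 as a continued fraction. a₀ = ⌊√50⌋ = 7; iterate m_{k+1} = d_k·a_k − m_k, d_{k+1} = (50 − m_{k+1}²)/d_k, a_{k+1} = ⌊(a₀ + m_{k+1})/d_{k+1}⌋ (starting m₀ = 0, d₀ = 1), with convergents p_k = a_k·p_{k-1} + p_{k-2}, q_k = a_k·q_{k-1} + q_{k-2} (p₋₁ = 1, q₋₁ = 0):
  k = 0: a₀ = 7; p₀/q₀ = 7/1; p₀² − 50·q₀² = 49 − 50 = -1.
  k = 1: m = 7, d = 1, a = ⌊(7 + 7)/1⌋ = 14; p/q = (14·7 + 1)/(14·1 + 0) = 99/14; p² − 50·q² = 9801 − 9800 = 1.
  The first convergent with p² − 50·q² = 1 gives the fundamental solution (x₁, y₁) = (99, 14).
Step 2: Apply the recurrence (x_{n+1}, y_{n+1}) = (x₁x_n + 50y₁y_n, x₁y_n + y₁x_n) repeatedly.
  From (x_1, y_1) = (99, 14): x_2 = 99·99 + 50·14·14 = 19601; y_2 = 99·14 + 14·99 = 2772.
Step 3: Verify x_2² - 50·y_2² = 384199201 - 384199200 = 1 (should be 1). ✓

(x_1, y_1) = (99, 14); (x_2, y_2) = (19601, 2772).


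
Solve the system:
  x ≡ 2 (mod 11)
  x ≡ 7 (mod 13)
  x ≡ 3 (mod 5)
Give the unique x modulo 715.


Moduli 11, 13, 5 are pairwise coprime; by CRT there is a unique solution modulo M = 11 · 13 · 5 = 715.
Solve pairwise, accumulating the modulus:
  Start with x ≡ 2 (mod 11).
  Combine with x ≡ 7 (mod 13): since gcd(11, 13) = 1, we get a unique residue mod 143.
    Write x = 2 + 11·t and substitute into x ≡ 7 (mod 13): 11·t ≡ 7 − 2 = 5 (mod 13).
    The inverse of 11 mod 13 is 6 (since 11·6 = 66 = 5·13 + 1), so t ≡ 6·5 = 30 ≡ 4 (mod 13).
    Then x = 2 + 11·4 = 46, valid modulo lcm(11, 13) = 143: x ≡ 46 (mod 143).
  Combine with x ≡ 3 (mod 5): since gcd(143, 5) = 1, we get a unique residue mod 715.
    Write x = 46 + 143·t and substitute into x ≡ 3 (mod 5): 143·t ≡ 3 − 46 = -43 (mod 5).
    Reduce coefficients mod 5: 3·t ≡ 2 (mod 5).
    The inverse of 3 mod 5 is 2 (since 3·2 = 6 = 1·5 + 1), so t ≡ 2·2 = 4 ≡ 4 (mod 5).
    Then x = 46 + 143·4 = 618, valid modulo lcm(143, 5) = 715: x ≡ 618 (mod 715).
Verify: 618 mod 11 = 2 ✓, 618 mod 13 = 7 ✓, 618 mod 5 = 3 ✓.

x ≡ 618 (mod 715).


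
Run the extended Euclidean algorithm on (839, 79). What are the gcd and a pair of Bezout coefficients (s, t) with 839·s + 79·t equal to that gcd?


Euclidean algorithm on (839, 79) — divide until remainder is 0:
  839 = 10 · 79 + 49
  79 = 1 · 49 + 30
  49 = 1 · 30 + 19
  30 = 1 · 19 + 11
  19 = 1 · 11 + 8
  11 = 1 · 8 + 3
  8 = 2 · 3 + 2
  3 = 1 · 2 + 1
  2 = 2 · 1 + 0
gcd(839, 79) = 1.
Track Bezout coefficients alongside the remainders: start with r₀ = 839 = a·1 + b·0 (s = 1, t = 0) and r₁ = 79 = a·0 + b·1 (s = 0, t = 1); each new remainder r_{k+1} = r_{k-1} − q_k·r_k inherits s_{k+1} = s_{k-1} − q_k·s_k, t_{k+1} = t_{k-1} − q_k·t_k, so r_k = a·s_k + b·t_k at every step:
  q = 10: r = 49, s = 1 − 10·0 = 1, t = 0 − 10·1 = -10  (check: 839·1 + 79·(-10) = 49)
  q = 1: r = 30, s = 0 − 1·1 = -1, t = 1 − 1·(-10) = 11  (check: 839·(-1) + 79·11 = 30)
  q = 1: r = 19, s = 1 − 1·(-1) = 2, t = -10 − 1·11 = -21  (check: 839·2 + 79·(-21) = 19)
  q = 1: r = 11, s = -1 − 1·2 = -3, t = 11 − 1·(-21) = 32  (check: 839·(-3) + 79·32 = 11)
  q = 1: r = 8, s = 2 − 1·(-3) = 5, t = -21 − 1·32 = -53  (check: 839·5 + 79·(-53) = 8)
  q = 1: r = 3, s = -3 − 1·5 = -8, t = 32 − 1·(-53) = 85  (check: 839·(-8) + 79·85 = 3)
  q = 2: r = 2, s = 5 − 2·(-8) = 21, t = -53 − 2·85 = -223  (check: 839·21 + 79·(-223) = 2)
  q = 1: r = 1, s = -8 − 1·21 = -29, t = 85 − 1·(-223) = 308  (check: 839·(-29) + 79·308 = 1)
The row with r = 1 (the gcd) gives the Bezout coefficients s = -29, t = 308.
Result: 839 · (-29) + 79 · (308) = 1.

gcd(839, 79) = 1; s = -29, t = 308 (check: 839·(-29) + 79·308 = 1).


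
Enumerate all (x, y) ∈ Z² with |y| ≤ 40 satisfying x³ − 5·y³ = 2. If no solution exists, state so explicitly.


The equation is x³ - 5y³ = 2. For fixed y, x³ = 5·y³ + 2, so a solution requires the RHS to be a perfect cube.
Strategy: iterate y from -40 to 40, compute RHS = 5·y³ + 2, and check whether it is a (positive or negative) perfect cube.
Check small values of y:
  y = 0: RHS = 2 is not a perfect cube.
  y = 1: RHS = 7 is not a perfect cube.
  y = -1: RHS = -3 is not a perfect cube.
  y = 2: RHS = 42 is not a perfect cube.
  y = -2: RHS = -38 is not a perfect cube.
  y = 3: RHS = 137 is not a perfect cube.
  y = -3: RHS = -133 is not a perfect cube.
Continuing the search up to |y| = 40 finds no solutions either.
No (x, y) in the scanned range satisfies the equation.

No integer solutions with |y| ≤ 40.


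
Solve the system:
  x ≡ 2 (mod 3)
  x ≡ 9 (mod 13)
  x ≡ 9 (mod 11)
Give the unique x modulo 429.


Moduli 3, 13, 11 are pairwise coprime; by CRT there is a unique solution modulo M = 3 · 13 · 11 = 429.
Solve pairwise, accumulating the modulus:
  Start with x ≡ 2 (mod 3).
  Combine with x ≡ 9 (mod 13): since gcd(3, 13) = 1, we get a unique residue mod 39.
    Write x = 2 + 3·t and substitute into x ≡ 9 (mod 13): 3·t ≡ 9 − 2 = 7 (mod 13).
    The inverse of 3 mod 13 is 9 (since 3·9 = 27 = 2·13 + 1), so t ≡ 9·7 = 63 ≡ 11 (mod 13).
    Then x = 2 + 3·11 = 35, valid modulo lcm(3, 13) = 39: x ≡ 35 (mod 39).
  Combine with x ≡ 9 (mod 11): since gcd(39, 11) = 1, we get a unique residue mod 429.
    Write x = 35 + 39·t and substitute into x ≡ 9 (mod 11): 39·t ≡ 9 − 35 = -26 (mod 11).
    Reduce coefficients mod 11: 6·t ≡ 7 (mod 11).
    The inverse of 6 mod 11 is 2 (since 6·2 = 12 = 1·11 + 1), so t ≡ 2·7 = 14 ≡ 3 (mod 11).
    Then x = 35 + 39·3 = 152, valid modulo lcm(39, 11) = 429: x ≡ 152 (mod 429).
Verify: 152 mod 3 = 2 ✓, 152 mod 13 = 9 ✓, 152 mod 11 = 9 ✓.

x ≡ 152 (mod 429).


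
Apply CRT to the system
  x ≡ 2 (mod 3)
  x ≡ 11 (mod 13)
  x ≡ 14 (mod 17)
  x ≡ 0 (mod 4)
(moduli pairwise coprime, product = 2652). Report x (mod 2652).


Product of moduli M = 3 · 13 · 17 · 4 = 2652.
Merge one congruence at a time:
  Start: x ≡ 2 (mod 3).
  Combine with x ≡ 11 (mod 13); new modulus lcm = 39.
    Write x = 2 + 3·t and substitute into x ≡ 11 (mod 13): 3·t ≡ 11 − 2 = 9 (mod 13).
    The inverse of 3 mod 13 is 9 (since 3·9 = 27 = 2·13 + 1), so t ≡ 9·9 = 81 ≡ 3 (mod 13).
    Then x = 2 + 3·3 = 11, valid modulo lcm(3, 13) = 39: x ≡ 11 (mod 39).
  Combine with x ≡ 14 (mod 17); new modulus lcm = 663.
    Write x = 11 + 39·t and substitute into x ≡ 14 (mod 17): 39·t ≡ 14 − 11 = 3 (mod 17).
    Reduce coefficients mod 17: 5·t ≡ 3 (mod 17).
    The inverse of 5 mod 17 is 7 (since 5·7 = 35 = 2·17 + 1), so t ≡ 7·3 = 21 ≡ 4 (mod 17).
    Then x = 11 + 39·4 = 167, valid modulo lcm(39, 17) = 663: x ≡ 167 (mod 663).
  Combine with x ≡ 0 (mod 4); new modulus lcm = 2652.
    Write x = 167 + 663·t and substitute into x ≡ 0 (mod 4): 663·t ≡ 0 − 167 = -167 (mod 4).
    Reduce coefficients mod 4: 3·t ≡ 1 (mod 4).
    The inverse of 3 mod 4 is 3 (since 3·3 = 9 = 2·4 + 1), so t ≡ 3·1 = 3 ≡ 3 (mod 4).
    Then x = 167 + 663·3 = 2156, valid modulo lcm(663, 4) = 2652: x ≡ 2156 (mod 2652).
Verify against each original: 2156 mod 3 = 2, 2156 mod 13 = 11, 2156 mod 17 = 14, 2156 mod 4 = 0.

x ≡ 2156 (mod 2652).


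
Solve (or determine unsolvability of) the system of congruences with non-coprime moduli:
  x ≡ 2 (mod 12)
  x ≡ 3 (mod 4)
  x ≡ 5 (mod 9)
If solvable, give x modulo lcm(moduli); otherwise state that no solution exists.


Moduli 12, 4, 9 are not pairwise coprime, so CRT works modulo lcm(m_i) when all pairwise compatibility conditions hold.
Pairwise compatibility: gcd(m_i, m_j) must divide a_i - a_j for every pair.
Merge one congruence at a time:
  Start: x ≡ 2 (mod 12).
  Combine with x ≡ 3 (mod 4): gcd(12, 4) = 4, and 3 - 2 = 1 is NOT divisible by 4.
    ⇒ system is inconsistent (no integer solution).

No solution (the system is inconsistent).


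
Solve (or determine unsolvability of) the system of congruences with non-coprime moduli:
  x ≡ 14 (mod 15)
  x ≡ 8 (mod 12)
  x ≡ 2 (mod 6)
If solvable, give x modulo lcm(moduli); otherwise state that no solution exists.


Moduli 15, 12, 6 are not pairwise coprime, so CRT works modulo lcm(m_i) when all pairwise compatibility conditions hold.
Pairwise compatibility: gcd(m_i, m_j) must divide a_i - a_j for every pair.
Merge one congruence at a time:
  Start: x ≡ 14 (mod 15).
  Combine with x ≡ 8 (mod 12): gcd(15, 12) = 3; 8 - 14 = -6, which IS divisible by 3, so compatible.
    Write x = 14 + 15·t and substitute into x ≡ 8 (mod 12): 15·t ≡ 8 − 14 = -6 (mod 12).
    Divide the congruence (and modulus) by g = 3: 5·t ≡ -2 (mod 4).
    Reduce coefficients mod 4: 1·t ≡ 2 (mod 4).
    So t ≡ 2 (mod 4).
    Then x = 14 + 15·2 = 44, valid modulo lcm(15, 12) = 60: x ≡ 44 (mod 60).
  Combine with x ≡ 2 (mod 6): gcd(60, 6) = 6; 2 - 44 = -42, which IS divisible by 6, so compatible.
    Write x = 44 + 60·t and substitute into x ≡ 2 (mod 6): 60·t ≡ 2 − 44 = -42 (mod 6).
    Divide the congruence (and modulus) by g = 6: 10·t ≡ -7 (mod 1).
    Modulo 1 every t works; take t = 0.
    Then x = 44 + 60·0 = 44, valid modulo lcm(60, 6) = 60: x ≡ 44 (mod 60).
Verify: 44 mod 15 = 14, 44 mod 12 = 8, 44 mod 6 = 2.

x ≡ 44 (mod 60).


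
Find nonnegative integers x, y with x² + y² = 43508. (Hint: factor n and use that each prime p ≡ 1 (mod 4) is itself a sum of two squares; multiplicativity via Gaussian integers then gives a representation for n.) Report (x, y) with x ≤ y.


Step 1: Factor n = 43508 = 2^2 · 73 · 149.
Step 2: Check the mod-4 condition on each prime factor: 2 = 2 (special); 73 ≡ 1 (mod 4), exponent 1; 149 ≡ 1 (mod 4), exponent 1.
All primes ≡ 3 (mod 4) appear to even exponent (or don't appear), so by the two-squares theorem n IS expressible as a sum of two squares.
Step 3: Build a representation. Group n = k² · m with k = 2 and m = 73 · 149 = 10877 (a product of primes ≡ 1 (mod 4)); a representation of m scales to one of n via (k·x)² + (k·y)² = k²(x² + y²). Each prime p ≡ 1 (mod 4) is itself a sum of two squares; find a² by testing p − a² for a perfect square:
  73: 73 − 1² = 72, 73 − 2² = 69, 73 − 3² = 64 = 8² ⇒ 73 = 3² + 8².
  149: 149 − 1² = 148, 149 − 2² = 145, 149 − 3² = 140, 149 − 4² = 133, 149 − 5² = 124, 149 − 6² = 113, 149 − 7² = 100 = 10² ⇒ 149 = 7² + 10².
  Combine using the Brahmagupta–Fibonacci identity (a² + b²)(c² + d²) = (ac − bd)² + (ad + bc)² = (ac + bd)² + (ad − bc)²:
  73 · 149 = 10877: from (3² + 8²)(7² + 10²), take (3·7 − 8·10, 3·10 + 8·7) = (21 − 80, 30 + 56) = (-59, 86); dropping signs (only squares matter) gives (59, 86); check 59² + 86² = 3481 + 7396 = 10877 ✓.
  Scale by k = 2: (2·59, 2·86) = (118, 172).
Step 4: Order so x ≤ y and verify: 118² + 172² = 13924 + 29584 = 43508 = n. ✓

n = 43508 = 118² + 172² (one valid representation with x ≤ y).


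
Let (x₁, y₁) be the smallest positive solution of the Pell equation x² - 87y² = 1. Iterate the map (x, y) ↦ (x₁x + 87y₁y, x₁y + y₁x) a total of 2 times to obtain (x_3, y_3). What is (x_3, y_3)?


Step 1: Find the fundamental solution (x₁, y₁) of x² - 87y² = 1.
  Expand √87 as a continued fraction. a₀ = ⌊√87⌋ = 9; iterate m_{k+1} = d_k·a_k − m_k, d_{k+1} = (87 − m_{k+1}²)/d_k, a_{k+1} = ⌊(a₀ + m_{k+1})/d_{k+1}⌋ (starting m₀ = 0, d₀ = 1), with convergents p_k = a_k·p_{k-1} + p_{k-2}, q_k = a_k·q_{k-1} + q_{k-2} (p₋₁ = 1, q₋₁ = 0):
  k = 0: a₀ = 9; p₀/q₀ = 9/1; p₀² − 87·q₀² = 81 − 87 = -6.
  k = 1: m = 9, d = 6, a = ⌊(9 + 9)/6⌋ = 3; p/q = (3·9 + 1)/(3·1 + 0) = 28/3; p² − 87·q² = 784 − 783 = 1.
  The first convergent with p² − 87·q² = 1 gives the fundamental solution (x₁, y₁) = (28, 3).
Step 2: Apply the recurrence (x_{n+1}, y_{n+1}) = (x₁x_n + 87y₁y_n, x₁y_n + y₁x_n) repeatedly.
  From (x_1, y_1) = (28, 3): x_2 = 28·28 + 87·3·3 = 1567; y_2 = 28·3 + 3·28 = 168.
  From (x_2, y_2) = (1567, 168): x_3 = 28·1567 + 87·3·168 = 87724; y_3 = 28·168 + 3·1567 = 9405.
Step 3: Verify x_3² - 87·y_3² = 7695500176 - 7695500175 = 1 (should be 1). ✓

(x_1, y_1) = (28, 3); (x_3, y_3) = (87724, 9405).


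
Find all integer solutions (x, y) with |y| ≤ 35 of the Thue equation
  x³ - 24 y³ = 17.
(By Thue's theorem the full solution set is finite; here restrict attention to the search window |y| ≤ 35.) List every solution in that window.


The equation is x³ - 24y³ = 17. For fixed y, x³ = 24·y³ + 17, so a solution requires the RHS to be a perfect cube.
Strategy: iterate y from -35 to 35, compute RHS = 24·y³ + 17, and check whether it is a (positive or negative) perfect cube.
Check small values of y:
  y = 0: RHS = 17 is not a perfect cube.
  y = 1: RHS = 41 is not a perfect cube.
  y = -1: RHS = -7 is not a perfect cube.
  y = 2: RHS = 209 is not a perfect cube.
  y = -2: RHS = -175 is not a perfect cube.
  y = 3: RHS = 665 is not a perfect cube.
  y = -3: RHS = -631 is not a perfect cube.
Continuing the search up to |y| = 35 finds no solutions either.
No (x, y) in the scanned range satisfies the equation.

No integer solutions with |y| ≤ 35.


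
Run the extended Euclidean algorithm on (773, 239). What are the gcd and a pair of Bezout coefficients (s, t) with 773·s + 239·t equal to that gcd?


Euclidean algorithm on (773, 239) — divide until remainder is 0:
  773 = 3 · 239 + 56
  239 = 4 · 56 + 15
  56 = 3 · 15 + 11
  15 = 1 · 11 + 4
  11 = 2 · 4 + 3
  4 = 1 · 3 + 1
  3 = 3 · 1 + 0
gcd(773, 239) = 1.
Track Bezout coefficients alongside the remainders: start with r₀ = 773 = a·1 + b·0 (s = 1, t = 0) and r₁ = 239 = a·0 + b·1 (s = 0, t = 1); each new remainder r_{k+1} = r_{k-1} − q_k·r_k inherits s_{k+1} = s_{k-1} − q_k·s_k, t_{k+1} = t_{k-1} − q_k·t_k, so r_k = a·s_k + b·t_k at every step:
  q = 3: r = 56, s = 1 − 3·0 = 1, t = 0 − 3·1 = -3  (check: 773·1 + 239·(-3) = 56)
  q = 4: r = 15, s = 0 − 4·1 = -4, t = 1 − 4·(-3) = 13  (check: 773·(-4) + 239·13 = 15)
  q = 3: r = 11, s = 1 − 3·(-4) = 13, t = -3 − 3·13 = -42  (check: 773·13 + 239·(-42) = 11)
  q = 1: r = 4, s = -4 − 1·13 = -17, t = 13 − 1·(-42) = 55  (check: 773·(-17) + 239·55 = 4)
  q = 2: r = 3, s = 13 − 2·(-17) = 47, t = -42 − 2·55 = -152  (check: 773·47 + 239·(-152) = 3)
  q = 1: r = 1, s = -17 − 1·47 = -64, t = 55 − 1·(-152) = 207  (check: 773·(-64) + 239·207 = 1)
The row with r = 1 (the gcd) gives the Bezout coefficients s = -64, t = 207.
Result: 773 · (-64) + 239 · (207) = 1.

gcd(773, 239) = 1; s = -64, t = 207 (check: 773·(-64) + 239·207 = 1).


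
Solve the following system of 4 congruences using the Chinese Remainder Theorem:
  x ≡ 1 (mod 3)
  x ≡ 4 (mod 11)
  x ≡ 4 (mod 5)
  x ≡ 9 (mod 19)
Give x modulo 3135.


Product of moduli M = 3 · 11 · 5 · 19 = 3135.
Merge one congruence at a time:
  Start: x ≡ 1 (mod 3).
  Combine with x ≡ 4 (mod 11); new modulus lcm = 33.
    Write x = 1 + 3·t and substitute into x ≡ 4 (mod 11): 3·t ≡ 4 − 1 = 3 (mod 11).
    The inverse of 3 mod 11 is 4 (since 3·4 = 12 = 1·11 + 1), so t ≡ 4·3 = 12 ≡ 1 (mod 11).
    Then x = 1 + 3·1 = 4, valid modulo lcm(3, 11) = 33: x ≡ 4 (mod 33).
  Combine with x ≡ 4 (mod 5); new modulus lcm = 165.
    Write x = 4 + 33·t and substitute into x ≡ 4 (mod 5): 33·t ≡ 4 − 4 = 0 (mod 5).
    Reduce coefficients mod 5: 3·t ≡ 0 (mod 5).
    The inverse of 3 mod 5 is 2 (since 3·2 = 6 = 1·5 + 1), so t ≡ 2·0 = 0 ≡ 0 (mod 5).
    Then x = 4 + 33·0 = 4, valid modulo lcm(33, 5) = 165: x ≡ 4 (mod 165).
  Combine with x ≡ 9 (mod 19); new modulus lcm = 3135.
    Write x = 4 + 165·t and substitute into x ≡ 9 (mod 19): 165·t ≡ 9 − 4 = 5 (mod 19).
    Reduce coefficients mod 19: 13·t ≡ 5 (mod 19).
    The inverse of 13 mod 19 is 3 (since 13·3 = 39 = 2·19 + 1), so t ≡ 3·5 = 15 ≡ 15 (mod 19).
    Then x = 4 + 165·15 = 2479, valid modulo lcm(165, 19) = 3135: x ≡ 2479 (mod 3135).
Verify against each original: 2479 mod 3 = 1, 2479 mod 11 = 4, 2479 mod 5 = 4, 2479 mod 19 = 9.

x ≡ 2479 (mod 3135).


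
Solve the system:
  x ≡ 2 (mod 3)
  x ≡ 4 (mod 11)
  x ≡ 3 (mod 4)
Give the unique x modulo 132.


Moduli 3, 11, 4 are pairwise coprime; by CRT there is a unique solution modulo M = 3 · 11 · 4 = 132.
Solve pairwise, accumulating the modulus:
  Start with x ≡ 2 (mod 3).
  Combine with x ≡ 4 (mod 11): since gcd(3, 11) = 1, we get a unique residue mod 33.
    Write x = 2 + 3·t and substitute into x ≡ 4 (mod 11): 3·t ≡ 4 − 2 = 2 (mod 11).
    The inverse of 3 mod 11 is 4 (since 3·4 = 12 = 1·11 + 1), so t ≡ 4·2 = 8 ≡ 8 (mod 11).
    Then x = 2 + 3·8 = 26, valid modulo lcm(3, 11) = 33: x ≡ 26 (mod 33).
  Combine with x ≡ 3 (mod 4): since gcd(33, 4) = 1, we get a unique residue mod 132.
    Write x = 26 + 33·t and substitute into x ≡ 3 (mod 4): 33·t ≡ 3 − 26 = -23 (mod 4).
    Reduce coefficients mod 4: 1·t ≡ 1 (mod 4).
    So t ≡ 1 (mod 4).
    Then x = 26 + 33·1 = 59, valid modulo lcm(33, 4) = 132: x ≡ 59 (mod 132).
Verify: 59 mod 3 = 2 ✓, 59 mod 11 = 4 ✓, 59 mod 4 = 3 ✓.

x ≡ 59 (mod 132).


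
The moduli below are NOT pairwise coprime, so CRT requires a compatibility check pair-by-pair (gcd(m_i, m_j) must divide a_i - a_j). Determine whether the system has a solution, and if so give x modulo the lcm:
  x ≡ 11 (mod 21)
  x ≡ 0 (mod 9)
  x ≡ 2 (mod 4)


Moduli 21, 9, 4 are not pairwise coprime, so CRT works modulo lcm(m_i) when all pairwise compatibility conditions hold.
Pairwise compatibility: gcd(m_i, m_j) must divide a_i - a_j for every pair.
Merge one congruence at a time:
  Start: x ≡ 11 (mod 21).
  Combine with x ≡ 0 (mod 9): gcd(21, 9) = 3, and 0 - 11 = -11 is NOT divisible by 3.
    ⇒ system is inconsistent (no integer solution).

No solution (the system is inconsistent).


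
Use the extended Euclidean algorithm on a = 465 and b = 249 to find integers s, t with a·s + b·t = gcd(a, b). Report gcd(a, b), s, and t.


Euclidean algorithm on (465, 249) — divide until remainder is 0:
  465 = 1 · 249 + 216
  249 = 1 · 216 + 33
  216 = 6 · 33 + 18
  33 = 1 · 18 + 15
  18 = 1 · 15 + 3
  15 = 5 · 3 + 0
gcd(465, 249) = 3.
Track Bezout coefficients alongside the remainders: start with r₀ = 465 = a·1 + b·0 (s = 1, t = 0) and r₁ = 249 = a·0 + b·1 (s = 0, t = 1); each new remainder r_{k+1} = r_{k-1} − q_k·r_k inherits s_{k+1} = s_{k-1} − q_k·s_k, t_{k+1} = t_{k-1} − q_k·t_k, so r_k = a·s_k + b·t_k at every step:
  q = 1: r = 216, s = 1 − 1·0 = 1, t = 0 − 1·1 = -1  (check: 465·1 + 249·(-1) = 216)
  q = 1: r = 33, s = 0 − 1·1 = -1, t = 1 − 1·(-1) = 2  (check: 465·(-1) + 249·2 = 33)
  q = 6: r = 18, s = 1 − 6·(-1) = 7, t = -1 − 6·2 = -13  (check: 465·7 + 249·(-13) = 18)
  q = 1: r = 15, s = -1 − 1·7 = -8, t = 2 − 1·(-13) = 15  (check: 465·(-8) + 249·15 = 15)
  q = 1: r = 3, s = 7 − 1·(-8) = 15, t = -13 − 1·15 = -28  (check: 465·15 + 249·(-28) = 3)
The row with r = 3 (the gcd) gives the Bezout coefficients s = 15, t = -28.
Result: 465 · (15) + 249 · (-28) = 3.

gcd(465, 249) = 3; s = 15, t = -28 (check: 465·15 + 249·(-28) = 3).


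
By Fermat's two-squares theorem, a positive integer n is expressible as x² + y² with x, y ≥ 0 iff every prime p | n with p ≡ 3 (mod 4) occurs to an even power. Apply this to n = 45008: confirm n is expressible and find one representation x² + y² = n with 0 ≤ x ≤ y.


Step 1: Factor n = 45008 = 2^4 · 29 · 97.
Step 2: Check the mod-4 condition on each prime factor: 2 = 2 (special); 29 ≡ 1 (mod 4), exponent 1; 97 ≡ 1 (mod 4), exponent 1.
All primes ≡ 3 (mod 4) appear to even exponent (or don't appear), so by the two-squares theorem n IS expressible as a sum of two squares.
Step 3: Build a representation. Group n = k² · m with k = 4 and m = 29 · 97 = 2813 (a product of primes ≡ 1 (mod 4)); a representation of m scales to one of n via (k·x)² + (k·y)² = k²(x² + y²). Each prime p ≡ 1 (mod 4) is itself a sum of two squares; find a² by testing p − a² for a perfect square:
  29: 29 − 1² = 28, 29 − 2² = 25 = 5² ⇒ 29 = 2² + 5².
  97: 97 − 1² = 96, 97 − 2² = 93, 97 − 3² = 88, 97 − 4² = 81 = 9² ⇒ 97 = 4² + 9².
  Combine using the Brahmagupta–Fibonacci identity (a² + b²)(c² + d²) = (ac − bd)² + (ad + bc)² = (ac + bd)² + (ad − bc)²:
  29 · 97 = 2813: from (2² + 5²)(4² + 9²), take (2·4 − 5·9, 2·9 + 5·4) = (8 − 45, 18 + 20) = (-37, 38); dropping signs (only squares matter) gives (37, 38); check 37² + 38² = 1369 + 1444 = 2813 ✓.
  Scale by k = 4: (4·37, 4·38) = (148, 152).
Step 4: Order so x ≤ y and verify: 148² + 152² = 21904 + 23104 = 45008 = n. ✓

n = 45008 = 148² + 152² (one valid representation with x ≤ y).


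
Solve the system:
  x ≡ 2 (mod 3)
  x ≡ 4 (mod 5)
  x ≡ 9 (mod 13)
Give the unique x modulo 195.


Moduli 3, 5, 13 are pairwise coprime; by CRT there is a unique solution modulo M = 3 · 5 · 13 = 195.
Solve pairwise, accumulating the modulus:
  Start with x ≡ 2 (mod 3).
  Combine with x ≡ 4 (mod 5): since gcd(3, 5) = 1, we get a unique residue mod 15.
    Write x = 2 + 3·t and substitute into x ≡ 4 (mod 5): 3·t ≡ 4 − 2 = 2 (mod 5).
    The inverse of 3 mod 5 is 2 (since 3·2 = 6 = 1·5 + 1), so t ≡ 2·2 = 4 ≡ 4 (mod 5).
    Then x = 2 + 3·4 = 14, valid modulo lcm(3, 5) = 15: x ≡ 14 (mod 15).
  Combine with x ≡ 9 (mod 13): since gcd(15, 13) = 1, we get a unique residue mod 195.
    Write x = 14 + 15·t and substitute into x ≡ 9 (mod 13): 15·t ≡ 9 − 14 = -5 (mod 13).
    Reduce coefficients mod 13: 2·t ≡ 8 (mod 13).
    The inverse of 2 mod 13 is 7 (since 2·7 = 14 = 1·13 + 1), so t ≡ 7·8 = 56 ≡ 4 (mod 13).
    Then x = 14 + 15·4 = 74, valid modulo lcm(15, 13) = 195: x ≡ 74 (mod 195).
Verify: 74 mod 3 = 2 ✓, 74 mod 5 = 4 ✓, 74 mod 13 = 9 ✓.

x ≡ 74 (mod 195).


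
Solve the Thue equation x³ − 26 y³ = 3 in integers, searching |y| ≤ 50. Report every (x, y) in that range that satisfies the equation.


The equation is x³ - 26y³ = 3. For fixed y, x³ = 26·y³ + 3, so a solution requires the RHS to be a perfect cube.
Strategy: iterate y from -50 to 50, compute RHS = 26·y³ + 3, and check whether it is a (positive or negative) perfect cube.
Check small values of y:
  y = 0: RHS = 3 is not a perfect cube.
  y = 1: RHS = 29 is not a perfect cube.
  y = -1: RHS = -23 is not a perfect cube.
  y = 2: RHS = 211 is not a perfect cube.
  y = -2: RHS = -205 is not a perfect cube.
  y = 3: RHS = 705 is not a perfect cube.
  y = -3: RHS = -699 is not a perfect cube.
Continuing the search up to |y| = 50 finds no solutions either.
No (x, y) in the scanned range satisfies the equation.

No integer solutions with |y| ≤ 50.


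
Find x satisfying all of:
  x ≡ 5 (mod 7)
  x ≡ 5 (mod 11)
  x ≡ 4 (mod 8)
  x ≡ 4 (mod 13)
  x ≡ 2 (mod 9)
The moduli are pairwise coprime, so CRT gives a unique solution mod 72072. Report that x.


Product of moduli M = 7 · 11 · 8 · 13 · 9 = 72072.
Merge one congruence at a time:
  Start: x ≡ 5 (mod 7).
  Combine with x ≡ 5 (mod 11); new modulus lcm = 77.
    Write x = 5 + 7·t and substitute into x ≡ 5 (mod 11): 7·t ≡ 5 − 5 = 0 (mod 11).
    The inverse of 7 mod 11 is 8 (since 7·8 = 56 = 5·11 + 1), so t ≡ 8·0 = 0 ≡ 0 (mod 11).
    Then x = 5 + 7·0 = 5, valid modulo lcm(7, 11) = 77: x ≡ 5 (mod 77).
  Combine with x ≡ 4 (mod 8); new modulus lcm = 616.
    Write x = 5 + 77·t and substitute into x ≡ 4 (mod 8): 77·t ≡ 4 − 5 = -1 (mod 8).
    Reduce coefficients mod 8: 5·t ≡ 7 (mod 8).
    The inverse of 5 mod 8 is 5 (since 5·5 = 25 = 3·8 + 1), so t ≡ 5·7 = 35 ≡ 3 (mod 8).
    Then x = 5 + 77·3 = 236, valid modulo lcm(77, 8) = 616: x ≡ 236 (mod 616).
  Combine with x ≡ 4 (mod 13); new modulus lcm = 8008.
    Write x = 236 + 616·t and substitute into x ≡ 4 (mod 13): 616·t ≡ 4 − 236 = -232 (mod 13).
    Reduce coefficients mod 13: 5·t ≡ 2 (mod 13).
    The inverse of 5 mod 13 is 8 (since 5·8 = 40 = 3·13 + 1), so t ≡ 8·2 = 16 ≡ 3 (mod 13).
    Then x = 236 + 616·3 = 2084, valid modulo lcm(616, 13) = 8008: x ≡ 2084 (mod 8008).
  Combine with x ≡ 2 (mod 9); new modulus lcm = 72072.
    Write x = 2084 + 8008·t and substitute into x ≡ 2 (mod 9): 8008·t ≡ 2 − 2084 = -2082 (mod 9).
    Reduce coefficients mod 9: 7·t ≡ 6 (mod 9).
    The inverse of 7 mod 9 is 4 (since 7·4 = 28 = 3·9 + 1), so t ≡ 4·6 = 24 ≡ 6 (mod 9).
    Then x = 2084 + 8008·6 = 50132, valid modulo lcm(8008, 9) = 72072: x ≡ 50132 (mod 72072).
Verify against each original: 50132 mod 7 = 5, 50132 mod 11 = 5, 50132 mod 8 = 4, 50132 mod 13 = 4, 50132 mod 9 = 2.

x ≡ 50132 (mod 72072).
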